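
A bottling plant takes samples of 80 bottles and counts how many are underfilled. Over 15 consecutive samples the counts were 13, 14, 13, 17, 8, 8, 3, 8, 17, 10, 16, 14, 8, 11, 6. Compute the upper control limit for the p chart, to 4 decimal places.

0.2541

p̄ = Σdᵢ / (k·n) = 166 / (15 × 80) = 0.13833
UCL = p̄ + 3·√(p̄(1−p̄)/n) = 0.13833 + 3 × √(0.13833×0.86167/80) = 0.13833 + 3 × 0.03860 = 0.25413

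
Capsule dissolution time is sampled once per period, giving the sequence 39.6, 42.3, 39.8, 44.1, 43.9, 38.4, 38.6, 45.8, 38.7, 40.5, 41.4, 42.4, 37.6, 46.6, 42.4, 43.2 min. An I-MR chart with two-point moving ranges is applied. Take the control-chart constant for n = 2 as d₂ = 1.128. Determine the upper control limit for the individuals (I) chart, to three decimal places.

50.837

X̄ = (39.6 + 42.3 + 39.8 + 44.1 + 43.9 + 38.4 + 38.6 + 45.8 + 38.7 + 40.5 + 41.4 + 42.4 + 37.6 + 46.6 + 42.4 + 43.2) / 16 = 41.5812
Moving ranges: 2.7, 2.5, 4.3, 0.2, 5.5, 0.2, 7.2, 7.1, 1.8, 0.9, 1.0, 4.8, 9.0, 4.2, 0.8; M̄R̄ = 52.2000 / 15 = 3.4800
UCL = X̄ + 3·M̄R̄/d₂ = 41.5812 + 3 × 3.4800 / 1.128 = 50.8366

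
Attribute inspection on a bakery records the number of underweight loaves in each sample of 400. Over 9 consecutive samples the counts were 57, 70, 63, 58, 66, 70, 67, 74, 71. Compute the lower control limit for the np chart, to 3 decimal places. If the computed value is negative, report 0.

43.921

p̄ = Σdᵢ / (k·n) = 596 / (9 × 400) = 0.16556
LCL = np̄ − 3·√(np̄(1−p̄)) = 66.2222 − 3 × 7.4336 = 43.9214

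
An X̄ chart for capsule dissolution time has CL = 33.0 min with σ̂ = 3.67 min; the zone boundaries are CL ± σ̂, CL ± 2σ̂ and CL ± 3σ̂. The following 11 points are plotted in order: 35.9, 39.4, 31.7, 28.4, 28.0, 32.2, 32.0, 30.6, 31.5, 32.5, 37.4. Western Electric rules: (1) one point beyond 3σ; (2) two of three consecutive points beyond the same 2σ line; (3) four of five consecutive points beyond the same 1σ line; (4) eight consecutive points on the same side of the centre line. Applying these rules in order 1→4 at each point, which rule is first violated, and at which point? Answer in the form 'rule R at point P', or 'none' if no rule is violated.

rule 4 at point 10

Zone of each point (C = within 1σ̂, B = 1σ̂–2σ̂, A = 2σ̂–3σ̂, * = beyond 3σ̂; sign = side of CL): 1:+C, 2:+B, 3:-C, 4:-B, 5:-B, 6:-C, 7:-C, 8:-C, 9:-C, 10:-C, 11:+B
Rule 4 (eight consecutive points on the same side of the centre line) is satisfied at point 10.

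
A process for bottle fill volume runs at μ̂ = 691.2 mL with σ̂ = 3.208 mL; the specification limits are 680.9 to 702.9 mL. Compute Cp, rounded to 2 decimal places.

Cp = (USL − LSL) / (6σ̂) = (702.9 − 680.9) / (6 × 3.208) = 22.0000 / 19.2480 = 1.1430

1.14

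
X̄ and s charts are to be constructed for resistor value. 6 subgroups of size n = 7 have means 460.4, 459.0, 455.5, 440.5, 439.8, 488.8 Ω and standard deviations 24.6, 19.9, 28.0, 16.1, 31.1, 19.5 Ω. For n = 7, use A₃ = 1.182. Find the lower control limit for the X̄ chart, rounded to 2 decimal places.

429.91

X̄̄ = (460.4 + 459.0 + 455.5 + 440.5 + 439.8 + 488.8) / 6 = 457.3333
s̄ = (24.6 + 19.9 + 28.0 + 16.1 + 31.1 + 19.5) / 6 = 23.2000
LCL = X̄̄ − A₃·s̄ = 457.3333 − 1.182 × 23.2000 = 429.9109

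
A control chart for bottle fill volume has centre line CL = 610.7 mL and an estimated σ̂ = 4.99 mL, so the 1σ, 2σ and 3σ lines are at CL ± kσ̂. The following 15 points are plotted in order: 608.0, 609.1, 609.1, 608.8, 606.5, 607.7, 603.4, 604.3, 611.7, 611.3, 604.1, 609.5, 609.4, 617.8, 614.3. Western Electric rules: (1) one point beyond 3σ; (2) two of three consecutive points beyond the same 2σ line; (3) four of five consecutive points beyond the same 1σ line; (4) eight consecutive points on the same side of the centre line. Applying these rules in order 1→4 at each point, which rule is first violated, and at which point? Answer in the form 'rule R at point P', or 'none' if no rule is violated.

Zone of each point (C = within 1σ̂, B = 1σ̂–2σ̂, A = 2σ̂–3σ̂, * = beyond 3σ̂; sign = side of CL): 1:-C, 2:-C, 3:-C, 4:-C, 5:-C, 6:-C, 7:-B, 8:-B, 9:+C, 10:+C, 11:-B, 12:-C, 13:-C, 14:+B, 15:+C
Rule 4 (eight consecutive points on the same side of the centre line) is satisfied at point 8.

rule 4 at point 8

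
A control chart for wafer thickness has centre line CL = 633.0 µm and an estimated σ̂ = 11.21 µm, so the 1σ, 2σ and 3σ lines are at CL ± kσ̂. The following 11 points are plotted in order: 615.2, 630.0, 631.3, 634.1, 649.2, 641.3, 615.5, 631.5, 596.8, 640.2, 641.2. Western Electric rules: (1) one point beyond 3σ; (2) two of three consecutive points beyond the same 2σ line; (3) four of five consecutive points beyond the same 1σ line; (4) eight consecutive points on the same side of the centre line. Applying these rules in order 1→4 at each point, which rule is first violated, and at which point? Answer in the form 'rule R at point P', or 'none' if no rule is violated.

Zone of each point (C = within 1σ̂, B = 1σ̂–2σ̂, A = 2σ̂–3σ̂, * = beyond 3σ̂; sign = side of CL): 1:-B, 2:-C, 3:-C, 4:+C, 5:+B, 6:+C, 7:-B, 8:-C, 9:-*, 10:+C, 11:+C
Rule 1 (one point beyond the 3σ limits) is satisfied at point 9.

rule 1 at point 9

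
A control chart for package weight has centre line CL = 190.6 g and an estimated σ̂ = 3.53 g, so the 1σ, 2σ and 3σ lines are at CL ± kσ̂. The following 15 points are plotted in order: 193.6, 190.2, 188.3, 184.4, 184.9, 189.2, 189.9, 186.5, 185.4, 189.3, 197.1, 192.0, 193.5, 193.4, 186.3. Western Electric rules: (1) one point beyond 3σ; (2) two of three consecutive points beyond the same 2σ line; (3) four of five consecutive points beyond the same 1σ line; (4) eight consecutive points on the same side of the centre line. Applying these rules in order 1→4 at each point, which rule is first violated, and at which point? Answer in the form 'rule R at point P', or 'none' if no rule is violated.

Zone of each point (C = within 1σ̂, B = 1σ̂–2σ̂, A = 2σ̂–3σ̂, * = beyond 3σ̂; sign = side of CL): 1:+C, 2:-C, 3:-C, 4:-B, 5:-B, 6:-C, 7:-C, 8:-B, 9:-B, 10:-C, 11:+B, 12:+C, 13:+C, 14:+C, 15:-B
Rule 4 (eight consecutive points on the same side of the centre line) is satisfied at point 9.

rule 4 at point 9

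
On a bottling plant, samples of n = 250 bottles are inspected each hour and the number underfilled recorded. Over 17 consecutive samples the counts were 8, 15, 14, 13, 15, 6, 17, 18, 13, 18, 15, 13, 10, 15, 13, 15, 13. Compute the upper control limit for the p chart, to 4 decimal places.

p̄ = Σdᵢ / (k·n) = 231 / (17 × 250) = 0.05435
UCL = p̄ + 3·√(p̄(1−p̄)/n) = 0.05435 + 3 × √(0.05435×0.94565/250) = 0.05435 + 3 × 0.01434 = 0.09737

0.0974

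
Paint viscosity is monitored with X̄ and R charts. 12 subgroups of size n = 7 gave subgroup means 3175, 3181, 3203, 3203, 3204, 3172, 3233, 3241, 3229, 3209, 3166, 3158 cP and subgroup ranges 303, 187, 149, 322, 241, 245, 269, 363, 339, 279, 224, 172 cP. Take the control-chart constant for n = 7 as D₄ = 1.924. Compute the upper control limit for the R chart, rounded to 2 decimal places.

R̄ = (303 + 187 + 149 + 322 + 241 + 245 + 269 + 363 + 339 + 279 + 224 + 172) / 12 = 3093.0000 / 12 = 257.7500
UCL_R = D₄·R̄ = 1.924 × 257.7500 = 495.9110

495.91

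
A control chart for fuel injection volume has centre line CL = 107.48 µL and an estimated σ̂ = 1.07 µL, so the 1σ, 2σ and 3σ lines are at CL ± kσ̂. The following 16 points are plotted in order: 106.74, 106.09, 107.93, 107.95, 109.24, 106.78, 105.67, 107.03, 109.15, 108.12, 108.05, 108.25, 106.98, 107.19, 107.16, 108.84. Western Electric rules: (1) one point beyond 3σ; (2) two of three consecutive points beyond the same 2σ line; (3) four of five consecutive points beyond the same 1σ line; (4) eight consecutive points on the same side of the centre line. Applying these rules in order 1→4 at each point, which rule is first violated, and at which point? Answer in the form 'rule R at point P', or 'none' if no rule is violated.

none

Zone of each point (C = within 1σ̂, B = 1σ̂–2σ̂, A = 2σ̂–3σ̂, * = beyond 3σ̂; sign = side of CL): 1:-C, 2:-B, 3:+C, 4:+C, 5:+B, 6:-C, 7:-B, 8:-C, 9:+B, 10:+C, 11:+C, 12:+C, 13:-C, 14:-C, 15:-C, 16:+B
No rule fires across all 16 points.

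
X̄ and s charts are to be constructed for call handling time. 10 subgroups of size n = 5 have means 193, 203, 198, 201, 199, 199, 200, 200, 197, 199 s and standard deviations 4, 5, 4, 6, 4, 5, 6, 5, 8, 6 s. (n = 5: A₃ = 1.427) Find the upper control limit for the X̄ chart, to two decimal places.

206.46

X̄̄ = (193 + 203 + 198 + 201 + 199 + 199 + 200 + 200 + 197 + 199) / 10 = 198.9000
s̄ = (4 + 5 + 4 + 6 + 4 + 5 + 6 + 5 + 8 + 6) / 10 = 5.3000
UCL = X̄̄ + A₃·s̄ = 198.9000 + 1.427 × 5.3000 = 206.4631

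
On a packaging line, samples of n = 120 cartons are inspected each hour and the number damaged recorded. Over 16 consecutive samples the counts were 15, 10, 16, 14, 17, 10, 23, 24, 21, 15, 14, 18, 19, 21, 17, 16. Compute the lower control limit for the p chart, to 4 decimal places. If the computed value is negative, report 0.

0.0454

p̄ = Σdᵢ / (k·n) = 270 / (16 × 120) = 0.14062
LCL = p̄ − 3·√(p̄(1−p̄)/n) = 0.14062 − 3 × 0.03173 = 0.04542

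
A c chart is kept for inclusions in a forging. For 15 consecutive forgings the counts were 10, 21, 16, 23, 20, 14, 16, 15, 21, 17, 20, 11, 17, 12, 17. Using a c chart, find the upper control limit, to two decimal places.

c̄ = (10 + 21 + 16 + 23 + 20 + 14 + 16 + 15 + 21 + 17 + 20 + 11 + 17 + 12 + 17) / 15 = 250 / 15 = 16.6667
UCL = c̄ + 3√c̄ = 16.6667 + 3 × √16.6667 = 16.6667 + 3 × 4.0825 = 28.9141

28.91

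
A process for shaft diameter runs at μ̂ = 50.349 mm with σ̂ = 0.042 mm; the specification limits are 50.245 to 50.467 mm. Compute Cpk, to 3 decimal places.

Cpu = (USL − μ̂) / (3σ̂) = (50.467 − 50.349) / (3 × 0.042) = 0.9365; Cpl = (μ̂ − LSL) / (3σ̂) = (50.349 − 50.245) / (3 × 0.042) = 0.8254; Cpk = min(Cpu, Cpl) = 0.8254

0.825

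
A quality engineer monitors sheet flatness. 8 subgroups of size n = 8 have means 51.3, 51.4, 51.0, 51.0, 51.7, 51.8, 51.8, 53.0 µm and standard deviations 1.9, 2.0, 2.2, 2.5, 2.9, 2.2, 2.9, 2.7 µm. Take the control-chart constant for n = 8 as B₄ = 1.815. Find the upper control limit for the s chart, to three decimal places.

4.379

s̄ = (1.9 + 2.0 + 2.2 + 2.5 + 2.9 + 2.2 + 2.9 + 2.7) / 8 = 2.4125
UCL_s = B₄·s̄ = 1.815 × 2.4125 = 4.3787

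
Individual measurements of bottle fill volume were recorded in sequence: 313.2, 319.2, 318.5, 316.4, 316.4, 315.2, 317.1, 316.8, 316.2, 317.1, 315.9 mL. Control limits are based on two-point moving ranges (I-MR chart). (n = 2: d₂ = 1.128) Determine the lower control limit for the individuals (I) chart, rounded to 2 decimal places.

312.58

X̄ = (313.2 + 319.2 + 318.5 + 316.4 + 316.4 + 315.2 + 317.1 + 316.8 + 316.2 + 317.1 + 315.9) / 11 = 316.5455
Moving ranges: 6.0, 0.7, 2.1, 0.0, 1.2, 1.9, 0.3, 0.6, 0.9, 1.2; M̄R̄ = 14.9000 / 10 = 1.4900
LCL = X̄ − 3·M̄R̄/d₂ = 316.5455 − 3 × 1.4900 / 1.128 = 312.5827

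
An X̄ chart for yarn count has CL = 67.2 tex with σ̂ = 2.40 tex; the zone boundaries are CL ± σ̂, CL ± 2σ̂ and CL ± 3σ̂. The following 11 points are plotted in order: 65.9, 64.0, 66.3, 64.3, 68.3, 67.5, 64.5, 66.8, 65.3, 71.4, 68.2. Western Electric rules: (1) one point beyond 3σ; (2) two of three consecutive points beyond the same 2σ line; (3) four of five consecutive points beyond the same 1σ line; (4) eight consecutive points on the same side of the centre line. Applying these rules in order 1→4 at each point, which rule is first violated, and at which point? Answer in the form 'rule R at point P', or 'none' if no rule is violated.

Zone of each point (C = within 1σ̂, B = 1σ̂–2σ̂, A = 2σ̂–3σ̂, * = beyond 3σ̂; sign = side of CL): 1:-C, 2:-B, 3:-C, 4:-B, 5:+C, 6:+C, 7:-B, 8:-C, 9:-C, 10:+B, 11:+C
No rule fires across all 11 points.

none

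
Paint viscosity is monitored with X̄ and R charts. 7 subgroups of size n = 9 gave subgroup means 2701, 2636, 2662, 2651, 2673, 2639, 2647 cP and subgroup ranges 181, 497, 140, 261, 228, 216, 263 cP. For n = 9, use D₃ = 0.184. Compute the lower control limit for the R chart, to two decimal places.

46.95

R̄ = (181 + 497 + 140 + 261 + 228 + 216 + 263) / 7 = 1786.0000 / 7 = 255.1429
LCL_R = D₃·R̄ = 0.184 × 255.1429 = 46.9463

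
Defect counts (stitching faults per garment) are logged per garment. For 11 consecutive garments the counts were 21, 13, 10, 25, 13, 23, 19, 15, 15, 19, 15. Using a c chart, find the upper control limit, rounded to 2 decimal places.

29.49

c̄ = (21 + 13 + 10 + 25 + 13 + 23 + 19 + 15 + 15 + 19 + 15) / 11 = 188 / 11 = 17.0909
UCL = c̄ + 3√c̄ = 17.0909 + 3 × √17.0909 = 17.0909 + 3 × 4.1341 = 29.4933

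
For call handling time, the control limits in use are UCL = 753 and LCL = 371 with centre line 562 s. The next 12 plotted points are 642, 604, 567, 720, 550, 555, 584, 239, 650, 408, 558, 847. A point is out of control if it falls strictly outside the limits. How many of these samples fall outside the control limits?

Compare each point to [371, 753]: sample 8 = 239 < LCL; sample 12 = 847 > UCL.

2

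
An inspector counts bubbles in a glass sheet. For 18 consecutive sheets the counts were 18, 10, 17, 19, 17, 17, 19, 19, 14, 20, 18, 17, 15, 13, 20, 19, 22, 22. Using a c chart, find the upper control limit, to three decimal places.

c̄ = (18 + 10 + 17 + 19 + 17 + 17 + 19 + 19 + 14 + 20 + 18 + 17 + 15 + 13 + 20 + 19 + 22 + 22) / 18 = 316 / 18 = 17.5556
UCL = c̄ + 3√c̄ = 17.5556 + 3 × √17.5556 = 17.5556 + 3 × 4.1899 = 30.1254

30.125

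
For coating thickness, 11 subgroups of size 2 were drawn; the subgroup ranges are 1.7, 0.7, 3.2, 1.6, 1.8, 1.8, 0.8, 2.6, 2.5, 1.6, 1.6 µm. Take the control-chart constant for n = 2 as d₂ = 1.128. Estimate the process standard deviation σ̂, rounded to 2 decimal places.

1.60

R̄ = (1.7 + 0.7 + 3.2 + 1.6 + 1.8 + 1.8 + 0.8 + 2.6 + 2.5 + 1.6 + 1.6) / 11 = 1.8091
σ̂ = R̄ / d₂ = 1.8091 / 1.128 = 1.6038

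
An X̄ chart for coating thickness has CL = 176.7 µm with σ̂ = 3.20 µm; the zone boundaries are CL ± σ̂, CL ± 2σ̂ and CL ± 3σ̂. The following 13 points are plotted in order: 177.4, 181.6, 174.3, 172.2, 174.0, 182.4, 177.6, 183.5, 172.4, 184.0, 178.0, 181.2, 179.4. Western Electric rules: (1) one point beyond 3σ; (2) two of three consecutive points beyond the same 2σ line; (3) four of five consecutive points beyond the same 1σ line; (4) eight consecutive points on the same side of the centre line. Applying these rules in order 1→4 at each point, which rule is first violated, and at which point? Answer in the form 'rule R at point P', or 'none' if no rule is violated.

Zone of each point (C = within 1σ̂, B = 1σ̂–2σ̂, A = 2σ̂–3σ̂, * = beyond 3σ̂; sign = side of CL): 1:+C, 2:+B, 3:-C, 4:-B, 5:-C, 6:+B, 7:+C, 8:+A, 9:-B, 10:+A, 11:+C, 12:+B, 13:+C
Rule 2 (two of three consecutive points beyond the same 2σ limit) is satisfied at point 10.

rule 2 at point 10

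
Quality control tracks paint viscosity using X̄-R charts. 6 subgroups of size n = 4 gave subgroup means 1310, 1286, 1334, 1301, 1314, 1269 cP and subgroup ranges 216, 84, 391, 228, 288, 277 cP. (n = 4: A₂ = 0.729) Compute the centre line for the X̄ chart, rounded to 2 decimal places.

X̄̄ = (1310 + 1286 + 1334 + 1301 + 1314 + 1269) / 6 = 7814.0000 / 6 = 1302.3333
CL = X̄̄ = 1302.3333

1302.33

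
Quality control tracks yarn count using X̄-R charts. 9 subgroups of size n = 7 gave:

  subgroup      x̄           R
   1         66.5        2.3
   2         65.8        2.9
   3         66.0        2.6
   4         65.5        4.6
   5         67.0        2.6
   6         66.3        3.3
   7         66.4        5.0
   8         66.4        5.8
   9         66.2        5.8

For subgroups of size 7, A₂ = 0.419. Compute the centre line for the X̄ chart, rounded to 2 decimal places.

X̄̄ = (66.5 + 65.8 + 66.0 + 65.5 + 67.0 + 66.3 + 66.4 + 66.4 + 66.2) / 9 = 596.1000 / 9 = 66.2333
CL = X̄̄ = 66.2333

66.23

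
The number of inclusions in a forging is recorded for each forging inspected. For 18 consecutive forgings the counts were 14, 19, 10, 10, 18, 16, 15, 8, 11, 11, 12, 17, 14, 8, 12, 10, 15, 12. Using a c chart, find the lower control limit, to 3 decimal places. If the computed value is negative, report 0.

2.119

c̄ = (14 + 19 + 10 + 10 + 18 + 16 + 15 + 8 + 11 + 11 + 12 + 17 + 14 + 8 + 12 + 10 + 15 + 12) / 18 = 232 / 18 = 12.8889
LCL = c̄ − 3√c̄ = 12.8889 − 3 × 3.5901 = 2.1186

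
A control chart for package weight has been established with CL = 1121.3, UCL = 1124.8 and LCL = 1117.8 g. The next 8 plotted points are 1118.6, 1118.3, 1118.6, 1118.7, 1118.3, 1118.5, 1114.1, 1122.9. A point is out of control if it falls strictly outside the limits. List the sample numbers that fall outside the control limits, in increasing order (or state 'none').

7

Compare each point to [1117.8, 1124.8]: sample 7 = 1114.1 < LCL.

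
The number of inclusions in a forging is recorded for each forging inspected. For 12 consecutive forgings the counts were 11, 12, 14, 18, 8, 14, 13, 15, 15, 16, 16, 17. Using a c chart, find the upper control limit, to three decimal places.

c̄ = (11 + 12 + 14 + 18 + 8 + 14 + 13 + 15 + 15 + 16 + 16 + 17) / 12 = 169 / 12 = 14.0833
UCL = c̄ + 3√c̄ = 14.0833 + 3 × √14.0833 = 14.0833 + 3 × 3.7528 = 25.3417

25.342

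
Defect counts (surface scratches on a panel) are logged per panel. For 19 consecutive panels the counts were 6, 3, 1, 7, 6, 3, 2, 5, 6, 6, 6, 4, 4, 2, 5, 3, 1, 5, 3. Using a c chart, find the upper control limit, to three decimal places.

c̄ = (6 + 3 + 1 + 7 + 6 + 3 + 2 + 5 + 6 + 6 + 6 + 4 + 4 + 2 + 5 + 3 + 1 + 5 + 3) / 19 = 78 / 19 = 4.1053
UCL = c̄ + 3√c̄ = 4.1053 + 3 × √4.1053 = 4.1053 + 3 × 2.0261 = 10.1837

10.184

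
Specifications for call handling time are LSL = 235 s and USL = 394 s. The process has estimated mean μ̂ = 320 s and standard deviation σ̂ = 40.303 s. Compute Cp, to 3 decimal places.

Cp = (USL − LSL) / (6σ̂) = (394 − 235) / (6 × 40.303) = 159.0000 / 241.8180 = 0.6575

0.658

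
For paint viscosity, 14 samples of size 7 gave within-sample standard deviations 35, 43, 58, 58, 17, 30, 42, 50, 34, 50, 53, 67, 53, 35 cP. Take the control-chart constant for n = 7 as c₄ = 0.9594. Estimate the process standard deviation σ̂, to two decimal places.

s̄ = (35 + 43 + 58 + 58 + 17 + 30 + 42 + 50 + 34 + 50 + 53 + 67 + 53 + 35) / 14 = 44.6429
σ̂ = s̄ / c₄ = 44.6429 / 0.9594 = 46.5321

46.53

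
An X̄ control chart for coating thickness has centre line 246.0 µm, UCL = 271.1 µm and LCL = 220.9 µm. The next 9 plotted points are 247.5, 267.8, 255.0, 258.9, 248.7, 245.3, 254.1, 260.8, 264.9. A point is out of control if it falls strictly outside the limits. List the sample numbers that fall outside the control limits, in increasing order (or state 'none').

none

All 9 points lie within [220.9, 271.1].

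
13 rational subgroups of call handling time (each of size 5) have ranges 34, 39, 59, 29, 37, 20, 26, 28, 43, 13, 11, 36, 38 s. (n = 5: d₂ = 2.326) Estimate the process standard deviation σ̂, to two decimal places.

13.66

R̄ = (34 + 39 + 59 + 29 + 37 + 20 + 26 + 28 + 43 + 13 + 11 + 36 + 38) / 13 = 31.7692
σ̂ = R̄ / d₂ = 31.7692 / 2.326 = 13.6583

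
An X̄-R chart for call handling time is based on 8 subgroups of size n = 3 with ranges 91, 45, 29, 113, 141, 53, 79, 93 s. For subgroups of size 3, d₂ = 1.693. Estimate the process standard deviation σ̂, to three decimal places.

47.549

R̄ = (91 + 45 + 29 + 113 + 141 + 53 + 79 + 93) / 8 = 80.5000
σ̂ = R̄ / d₂ = 80.5000 / 1.693 = 47.5487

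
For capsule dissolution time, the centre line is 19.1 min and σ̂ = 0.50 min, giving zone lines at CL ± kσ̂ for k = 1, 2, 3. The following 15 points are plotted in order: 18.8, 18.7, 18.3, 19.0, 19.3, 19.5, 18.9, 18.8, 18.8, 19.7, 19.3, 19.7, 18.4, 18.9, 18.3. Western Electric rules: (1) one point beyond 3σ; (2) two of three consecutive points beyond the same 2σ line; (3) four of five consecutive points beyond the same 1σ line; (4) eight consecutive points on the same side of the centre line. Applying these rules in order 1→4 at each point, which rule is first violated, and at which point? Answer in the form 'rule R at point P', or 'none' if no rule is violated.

none

Zone of each point (C = within 1σ̂, B = 1σ̂–2σ̂, A = 2σ̂–3σ̂, * = beyond 3σ̂; sign = side of CL): 1:-C, 2:-C, 3:-B, 4:-C, 5:+C, 6:+C, 7:-C, 8:-C, 9:-C, 10:+B, 11:+C, 12:+B, 13:-B, 14:-C, 15:-B
No rule fires across all 15 points.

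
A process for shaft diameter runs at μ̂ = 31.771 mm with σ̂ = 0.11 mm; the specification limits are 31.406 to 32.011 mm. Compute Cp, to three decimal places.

Cp = (USL − LSL) / (6σ̂) = (32.011 − 31.406) / (6 × 0.11) = 0.6050 / 0.6600 = 0.9167

0.917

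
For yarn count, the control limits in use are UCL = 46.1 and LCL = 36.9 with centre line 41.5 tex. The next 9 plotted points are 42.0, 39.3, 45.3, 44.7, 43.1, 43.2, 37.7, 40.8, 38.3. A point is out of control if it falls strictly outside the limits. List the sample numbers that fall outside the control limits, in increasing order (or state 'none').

none

All 9 points lie within [36.9, 46.1].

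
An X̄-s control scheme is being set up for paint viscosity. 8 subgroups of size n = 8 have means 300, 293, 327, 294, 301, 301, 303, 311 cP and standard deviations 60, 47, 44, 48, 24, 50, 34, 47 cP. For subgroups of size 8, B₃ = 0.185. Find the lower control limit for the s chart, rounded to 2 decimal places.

8.19

s̄ = (60 + 47 + 44 + 48 + 24 + 50 + 34 + 47) / 8 = 44.2500
LCL_s = B₃·s̄ = 0.185 × 44.2500 = 8.1862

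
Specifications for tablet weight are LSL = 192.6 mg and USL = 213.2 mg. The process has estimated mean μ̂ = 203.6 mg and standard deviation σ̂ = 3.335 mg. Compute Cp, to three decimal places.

1.029

Cp = (USL − LSL) / (6σ̂) = (213.2 − 192.6) / (6 × 3.335) = 20.6000 / 20.0100 = 1.0295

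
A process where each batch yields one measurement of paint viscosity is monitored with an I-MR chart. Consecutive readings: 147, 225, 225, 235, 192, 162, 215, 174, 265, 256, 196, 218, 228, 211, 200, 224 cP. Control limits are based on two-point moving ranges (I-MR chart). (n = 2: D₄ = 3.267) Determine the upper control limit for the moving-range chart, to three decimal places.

108.682

Moving ranges: 78, 0, 10, 43, 30, 53, 41, 91, 9, 60, 22, 10, 17, 11, 24; M̄R̄ = 499.0000 / 15 = 33.2667
UCL_MR = D₄·M̄R̄ = 3.267 × 33.2667 = 108.6822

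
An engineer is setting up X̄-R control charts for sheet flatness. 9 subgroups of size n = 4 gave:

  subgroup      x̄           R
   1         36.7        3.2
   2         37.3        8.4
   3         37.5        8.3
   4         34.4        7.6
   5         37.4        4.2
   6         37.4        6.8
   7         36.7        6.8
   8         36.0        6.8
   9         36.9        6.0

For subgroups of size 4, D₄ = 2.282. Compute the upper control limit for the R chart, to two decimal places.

14.73

R̄ = (3.2 + 8.4 + 8.3 + 7.6 + 4.2 + 6.8 + 6.8 + 6.8 + 6.0) / 9 = 58.1000 / 9 = 6.4556
UCL_R = D₄·R̄ = 2.282 × 6.4556 = 14.7316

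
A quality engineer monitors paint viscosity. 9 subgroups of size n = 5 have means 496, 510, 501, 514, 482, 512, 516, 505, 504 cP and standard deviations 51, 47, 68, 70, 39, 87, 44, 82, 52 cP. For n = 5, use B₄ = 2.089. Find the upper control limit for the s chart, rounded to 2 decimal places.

s̄ = (51 + 47 + 68 + 70 + 39 + 87 + 44 + 82 + 52) / 9 = 60.0000
UCL_s = B₄·s̄ = 2.089 × 60.0000 = 125.3400

125.34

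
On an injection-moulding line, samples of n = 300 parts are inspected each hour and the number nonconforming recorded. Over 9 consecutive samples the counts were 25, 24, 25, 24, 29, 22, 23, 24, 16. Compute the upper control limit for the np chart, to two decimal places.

37.53

p̄ = Σdᵢ / (k·n) = 212 / (9 × 300) = 0.07852
UCL = np̄ + 3·√(np̄(1−p̄)) = 23.5556 + 3 × √(23.5556×0.92148) = 23.5556 + 3 × 4.6590 = 37.5325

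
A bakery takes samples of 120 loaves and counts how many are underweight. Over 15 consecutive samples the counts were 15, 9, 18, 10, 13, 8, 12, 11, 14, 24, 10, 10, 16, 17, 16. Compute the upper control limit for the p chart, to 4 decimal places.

0.1994

p̄ = Σdᵢ / (k·n) = 203 / (15 × 120) = 0.11278
UCL = p̄ + 3·√(p̄(1−p̄)/n) = 0.11278 + 3 × √(0.11278×0.88722/120) = 0.11278 + 3 × 0.02888 = 0.19941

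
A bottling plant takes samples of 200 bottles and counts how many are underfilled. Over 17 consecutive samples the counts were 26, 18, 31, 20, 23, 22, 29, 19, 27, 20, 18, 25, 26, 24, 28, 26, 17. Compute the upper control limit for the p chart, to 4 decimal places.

p̄ = Σdᵢ / (k·n) = 399 / (17 × 200) = 0.11735
UCL = p̄ + 3·√(p̄(1−p̄)/n) = 0.11735 + 3 × √(0.11735×0.88265/200) = 0.11735 + 3 × 0.02276 = 0.18563

0.1856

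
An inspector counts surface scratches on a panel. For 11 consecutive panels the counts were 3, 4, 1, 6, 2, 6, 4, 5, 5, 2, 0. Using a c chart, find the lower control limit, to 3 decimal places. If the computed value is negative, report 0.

0.000

c̄ = (3 + 4 + 1 + 6 + 2 + 6 + 4 + 5 + 5 + 2 + 0) / 11 = 38 / 11 = 3.4545
LCL = c̄ − 3√c̄ = 3.4545 − 3 × 1.8586 = -2.1214 → 0 (cannot be negative)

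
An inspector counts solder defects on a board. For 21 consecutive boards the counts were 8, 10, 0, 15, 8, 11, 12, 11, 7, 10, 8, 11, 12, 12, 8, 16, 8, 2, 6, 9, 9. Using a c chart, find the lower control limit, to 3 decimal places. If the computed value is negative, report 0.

0.096

c̄ = (8 + 10 + 0 + 15 + 8 + 11 + 12 + 11 + 7 + 10 + 8 + 11 + 12 + 12 + 8 + 16 + 8 + 2 + 6 + 9 + 9) / 21 = 193 / 21 = 9.1905
LCL = c̄ − 3√c̄ = 9.1905 − 3 × 3.0316 = 0.0957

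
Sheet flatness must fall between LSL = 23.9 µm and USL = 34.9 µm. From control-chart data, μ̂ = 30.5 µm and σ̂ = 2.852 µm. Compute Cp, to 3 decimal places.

Cp = (USL − LSL) / (6σ̂) = (34.9 − 23.9) / (6 × 2.852) = 11.0000 / 17.1120 = 0.6428

0.643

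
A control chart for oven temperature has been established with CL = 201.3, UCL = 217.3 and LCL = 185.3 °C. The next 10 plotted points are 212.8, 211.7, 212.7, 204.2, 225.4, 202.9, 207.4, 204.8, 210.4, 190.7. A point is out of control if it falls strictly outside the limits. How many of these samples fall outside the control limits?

Compare each point to [185.3, 217.3]: sample 5 = 225.4 > UCL.

1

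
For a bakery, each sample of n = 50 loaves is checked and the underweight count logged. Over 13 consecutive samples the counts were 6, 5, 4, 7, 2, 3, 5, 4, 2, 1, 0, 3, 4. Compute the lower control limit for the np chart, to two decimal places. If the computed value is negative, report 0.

p̄ = Σdᵢ / (k·n) = 46 / (13 × 50) = 0.07077
LCL = np̄ − 3·√(np̄(1−p̄)) = 3.5385 − 3 × 1.8133 = -1.9014 → 0 (negative, so LCL = 0)

0.00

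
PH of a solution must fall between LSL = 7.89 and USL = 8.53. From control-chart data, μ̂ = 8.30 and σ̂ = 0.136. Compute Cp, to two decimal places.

Cp = (USL − LSL) / (6σ̂) = (8.53 − 7.89) / (6 × 0.136) = 0.6400 / 0.8160 = 0.7843

0.78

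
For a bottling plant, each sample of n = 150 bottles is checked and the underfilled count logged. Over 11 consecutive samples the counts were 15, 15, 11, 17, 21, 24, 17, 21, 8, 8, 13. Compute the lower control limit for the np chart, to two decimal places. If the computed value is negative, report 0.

p̄ = Σdᵢ / (k·n) = 170 / (11 × 150) = 0.10303
LCL = np̄ − 3·√(np̄(1−p̄)) = 15.4545 − 3 × 3.7232 = 4.2849

4.28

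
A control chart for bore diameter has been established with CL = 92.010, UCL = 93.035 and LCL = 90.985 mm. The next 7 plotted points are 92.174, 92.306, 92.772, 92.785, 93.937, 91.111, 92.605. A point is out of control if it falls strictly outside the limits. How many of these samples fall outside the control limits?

1

Compare each point to [90.985, 93.035]: sample 5 = 93.937 > UCL.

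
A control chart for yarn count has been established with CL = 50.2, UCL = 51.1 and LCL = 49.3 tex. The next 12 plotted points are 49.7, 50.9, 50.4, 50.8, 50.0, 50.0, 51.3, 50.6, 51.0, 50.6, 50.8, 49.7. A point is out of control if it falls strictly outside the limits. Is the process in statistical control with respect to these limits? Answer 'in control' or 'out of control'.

Compare each point to [49.3, 51.1]: sample 7 = 51.3 > UCL.

out of control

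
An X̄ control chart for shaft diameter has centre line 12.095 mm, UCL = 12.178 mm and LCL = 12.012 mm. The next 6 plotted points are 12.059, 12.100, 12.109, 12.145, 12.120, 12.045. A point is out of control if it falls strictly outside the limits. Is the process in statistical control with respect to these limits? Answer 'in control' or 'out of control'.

in control

All 6 points lie within [12.012, 12.178].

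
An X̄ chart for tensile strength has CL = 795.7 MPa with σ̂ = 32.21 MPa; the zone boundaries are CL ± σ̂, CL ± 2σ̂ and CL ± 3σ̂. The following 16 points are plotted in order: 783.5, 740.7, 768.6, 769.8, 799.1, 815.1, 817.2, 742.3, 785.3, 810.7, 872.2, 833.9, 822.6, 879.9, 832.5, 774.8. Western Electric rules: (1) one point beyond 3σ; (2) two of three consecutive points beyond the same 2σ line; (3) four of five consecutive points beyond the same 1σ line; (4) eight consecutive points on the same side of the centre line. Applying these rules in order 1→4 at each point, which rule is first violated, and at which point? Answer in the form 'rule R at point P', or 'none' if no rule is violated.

Zone of each point (C = within 1σ̂, B = 1σ̂–2σ̂, A = 2σ̂–3σ̂, * = beyond 3σ̂; sign = side of CL): 1:-C, 2:-B, 3:-C, 4:-C, 5:+C, 6:+C, 7:+C, 8:-B, 9:-C, 10:+C, 11:+A, 12:+B, 13:+C, 14:+A, 15:+B, 16:-C
Rule 3 (four of five consecutive points beyond the same 1σ limit) is satisfied at point 15.

rule 3 at point 15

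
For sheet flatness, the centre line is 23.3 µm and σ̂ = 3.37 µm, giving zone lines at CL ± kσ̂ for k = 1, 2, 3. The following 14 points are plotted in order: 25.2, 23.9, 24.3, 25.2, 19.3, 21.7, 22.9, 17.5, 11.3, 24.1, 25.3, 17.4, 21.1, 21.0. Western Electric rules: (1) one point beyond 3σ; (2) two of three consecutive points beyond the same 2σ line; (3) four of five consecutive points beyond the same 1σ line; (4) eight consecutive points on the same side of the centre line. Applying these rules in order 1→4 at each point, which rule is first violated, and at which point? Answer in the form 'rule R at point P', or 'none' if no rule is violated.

rule 1 at point 9

Zone of each point (C = within 1σ̂, B = 1σ̂–2σ̂, A = 2σ̂–3σ̂, * = beyond 3σ̂; sign = side of CL): 1:+C, 2:+C, 3:+C, 4:+C, 5:-B, 6:-C, 7:-C, 8:-B, 9:-*, 10:+C, 11:+C, 12:-B, 13:-C, 14:-C
Rule 1 (one point beyond the 3σ limits) is satisfied at point 9.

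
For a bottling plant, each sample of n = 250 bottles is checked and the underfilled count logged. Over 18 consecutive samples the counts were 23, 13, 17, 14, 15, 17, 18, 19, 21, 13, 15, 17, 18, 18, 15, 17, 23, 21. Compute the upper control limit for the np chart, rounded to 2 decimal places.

p̄ = Σdᵢ / (k·n) = 314 / (18 × 250) = 0.06978
UCL = np̄ + 3·√(np̄(1−p̄)) = 17.4444 + 3 × √(17.4444×0.93022) = 17.4444 + 3 × 4.0283 = 29.5293

29.53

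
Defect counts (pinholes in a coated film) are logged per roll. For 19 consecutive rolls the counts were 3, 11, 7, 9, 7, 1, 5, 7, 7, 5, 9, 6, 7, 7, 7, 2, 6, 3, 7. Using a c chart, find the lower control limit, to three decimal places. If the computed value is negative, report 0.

c̄ = (3 + 11 + 7 + 9 + 7 + 1 + 5 + 7 + 7 + 5 + 9 + 6 + 7 + 7 + 7 + 2 + 6 + 3 + 7) / 19 = 116 / 19 = 6.1053
LCL = c̄ − 3√c̄ = 6.1053 − 3 × 2.4709 = -1.3074 → 0 (cannot be negative)

0.000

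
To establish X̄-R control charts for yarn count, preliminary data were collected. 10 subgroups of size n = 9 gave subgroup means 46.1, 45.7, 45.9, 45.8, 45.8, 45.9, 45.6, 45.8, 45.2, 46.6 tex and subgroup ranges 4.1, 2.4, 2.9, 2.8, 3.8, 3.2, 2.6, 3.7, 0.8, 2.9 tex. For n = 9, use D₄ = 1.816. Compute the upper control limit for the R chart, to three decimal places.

5.303

R̄ = (4.1 + 2.4 + 2.9 + 2.8 + 3.8 + 3.2 + 2.6 + 3.7 + 0.8 + 2.9) / 10 = 29.2000 / 10 = 2.9200
UCL_R = D₄·R̄ = 1.816 × 2.9200 = 5.3027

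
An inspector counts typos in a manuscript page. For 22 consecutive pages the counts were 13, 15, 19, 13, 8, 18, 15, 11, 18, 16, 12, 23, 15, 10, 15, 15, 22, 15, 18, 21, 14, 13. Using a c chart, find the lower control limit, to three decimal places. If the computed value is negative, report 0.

c̄ = (13 + 15 + 19 + 13 + 8 + 18 + 15 + 11 + 18 + 16 + 12 + 23 + 15 + 10 + 15 + 15 + 22 + 15 + 18 + 21 + 14 + 13) / 22 = 339 / 22 = 15.4091
LCL = c̄ − 3√c̄ = 15.4091 − 3 × 3.9254 = 3.6328

3.633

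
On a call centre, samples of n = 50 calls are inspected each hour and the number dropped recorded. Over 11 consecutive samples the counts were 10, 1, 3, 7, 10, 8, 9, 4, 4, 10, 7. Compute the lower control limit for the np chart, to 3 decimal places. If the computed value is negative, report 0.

p̄ = Σdᵢ / (k·n) = 73 / (11 × 50) = 0.13273
LCL = np̄ − 3·√(np̄(1−p̄)) = 6.6364 − 3 × 2.3991 = -0.5608 → 0 (negative, so LCL = 0)

0.000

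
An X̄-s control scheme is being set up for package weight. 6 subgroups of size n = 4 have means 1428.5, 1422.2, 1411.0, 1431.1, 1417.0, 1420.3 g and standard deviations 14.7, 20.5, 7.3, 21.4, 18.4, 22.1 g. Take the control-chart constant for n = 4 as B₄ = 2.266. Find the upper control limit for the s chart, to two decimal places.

39.43

s̄ = (14.7 + 20.5 + 7.3 + 21.4 + 18.4 + 22.1) / 6 = 17.4000
UCL_s = B₄·s̄ = 2.266 × 17.4000 = 39.4284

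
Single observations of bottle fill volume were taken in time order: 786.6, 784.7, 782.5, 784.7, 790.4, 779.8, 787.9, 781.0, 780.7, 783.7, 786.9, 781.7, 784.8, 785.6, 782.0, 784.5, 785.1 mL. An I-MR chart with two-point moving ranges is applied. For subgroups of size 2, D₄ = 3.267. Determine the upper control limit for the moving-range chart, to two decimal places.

12.23

Moving ranges: 1.9, 2.2, 2.2, 5.7, 10.6, 8.1, 6.9, 0.3, 3.0, 3.2, 5.2, 3.1, 0.8, 3.6, 2.5, 0.6; M̄R̄ = 59.9000 / 16 = 3.7437
UCL_MR = D₄·M̄R̄ = 3.267 × 3.7437 = 12.2308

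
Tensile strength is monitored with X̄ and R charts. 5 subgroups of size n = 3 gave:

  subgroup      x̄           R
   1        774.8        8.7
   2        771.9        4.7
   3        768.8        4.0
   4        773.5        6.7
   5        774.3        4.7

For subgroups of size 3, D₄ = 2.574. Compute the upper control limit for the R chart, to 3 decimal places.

14.826

R̄ = (8.7 + 4.7 + 4.0 + 6.7 + 4.7) / 5 = 28.8000 / 5 = 5.7600
UCL_R = D₄·R̄ = 2.574 × 5.7600 = 14.8262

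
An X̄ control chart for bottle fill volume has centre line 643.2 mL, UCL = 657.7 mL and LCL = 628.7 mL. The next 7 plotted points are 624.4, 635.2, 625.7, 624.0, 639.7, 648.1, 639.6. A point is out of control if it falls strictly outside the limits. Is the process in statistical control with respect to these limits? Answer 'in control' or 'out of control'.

Compare each point to [628.7, 657.7]: sample 1 = 624.4 < LCL; sample 3 = 625.7 < LCL; sample 4 = 624.0 < LCL.

out of control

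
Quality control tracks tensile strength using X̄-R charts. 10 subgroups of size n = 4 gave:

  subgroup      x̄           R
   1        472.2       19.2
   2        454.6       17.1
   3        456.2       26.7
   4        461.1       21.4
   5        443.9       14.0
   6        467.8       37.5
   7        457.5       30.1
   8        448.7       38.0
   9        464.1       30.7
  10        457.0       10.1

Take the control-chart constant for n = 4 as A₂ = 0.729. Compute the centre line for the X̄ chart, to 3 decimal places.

458.310

X̄̄ = (472.2 + 454.6 + 456.2 + 461.1 + 443.9 + 467.8 + 457.5 + 448.7 + 464.1 + 457.0) / 10 = 4583.1000 / 10 = 458.3100
CL = X̄̄ = 458.3100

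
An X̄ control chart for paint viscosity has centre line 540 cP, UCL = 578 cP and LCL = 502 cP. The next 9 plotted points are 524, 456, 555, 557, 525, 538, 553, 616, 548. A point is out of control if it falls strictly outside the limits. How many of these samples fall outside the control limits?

2

Compare each point to [502, 578]: sample 2 = 456 < LCL; sample 8 = 616 > UCL.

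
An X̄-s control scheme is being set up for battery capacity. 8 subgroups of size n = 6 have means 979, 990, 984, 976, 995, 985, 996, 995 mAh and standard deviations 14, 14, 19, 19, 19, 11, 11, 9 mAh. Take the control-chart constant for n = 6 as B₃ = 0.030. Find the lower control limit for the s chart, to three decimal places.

0.435

s̄ = (14 + 14 + 19 + 19 + 19 + 11 + 11 + 9) / 8 = 14.5000
LCL_s = B₃·s̄ = 0.030 × 14.5000 = 0.4350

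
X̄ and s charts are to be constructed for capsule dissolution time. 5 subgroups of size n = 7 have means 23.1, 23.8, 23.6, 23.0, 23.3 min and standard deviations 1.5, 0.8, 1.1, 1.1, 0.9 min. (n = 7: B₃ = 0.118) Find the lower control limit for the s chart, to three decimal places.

s̄ = (1.5 + 0.8 + 1.1 + 1.1 + 0.9) / 5 = 1.0800
LCL_s = B₃·s̄ = 0.118 × 1.0800 = 0.1274

0.127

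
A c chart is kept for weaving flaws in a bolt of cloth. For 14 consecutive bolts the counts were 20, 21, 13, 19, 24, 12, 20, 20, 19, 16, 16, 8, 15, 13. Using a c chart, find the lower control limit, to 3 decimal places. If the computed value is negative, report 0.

c̄ = (20 + 21 + 13 + 19 + 24 + 12 + 20 + 20 + 19 + 16 + 16 + 8 + 15 + 13) / 14 = 236 / 14 = 16.8571
LCL = c̄ − 3√c̄ = 16.8571 − 3 × 4.1057 = 4.5399

4.540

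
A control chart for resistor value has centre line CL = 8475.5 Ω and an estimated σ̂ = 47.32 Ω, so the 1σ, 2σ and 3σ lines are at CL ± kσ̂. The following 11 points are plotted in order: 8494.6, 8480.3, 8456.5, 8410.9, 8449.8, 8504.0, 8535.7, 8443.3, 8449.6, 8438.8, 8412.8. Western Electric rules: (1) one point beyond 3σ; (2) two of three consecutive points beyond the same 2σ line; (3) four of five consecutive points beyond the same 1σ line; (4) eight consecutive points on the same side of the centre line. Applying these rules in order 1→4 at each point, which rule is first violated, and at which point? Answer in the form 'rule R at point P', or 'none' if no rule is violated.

none

Zone of each point (C = within 1σ̂, B = 1σ̂–2σ̂, A = 2σ̂–3σ̂, * = beyond 3σ̂; sign = side of CL): 1:+C, 2:+C, 3:-C, 4:-B, 5:-C, 6:+C, 7:+B, 8:-C, 9:-C, 10:-C, 11:-B
No rule fires across all 11 points.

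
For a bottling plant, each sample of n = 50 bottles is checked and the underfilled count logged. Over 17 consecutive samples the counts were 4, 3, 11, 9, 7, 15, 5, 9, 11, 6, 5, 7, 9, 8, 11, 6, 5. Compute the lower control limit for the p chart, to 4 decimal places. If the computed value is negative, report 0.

0.0009

p̄ = Σdᵢ / (k·n) = 131 / (17 × 50) = 0.15412
LCL = p̄ − 3·√(p̄(1−p̄)/n) = 0.15412 − 3 × 0.05106 = 0.00093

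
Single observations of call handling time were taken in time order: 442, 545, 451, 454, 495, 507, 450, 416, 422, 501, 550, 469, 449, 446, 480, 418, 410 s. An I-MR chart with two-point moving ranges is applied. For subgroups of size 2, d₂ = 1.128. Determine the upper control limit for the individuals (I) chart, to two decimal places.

579.03

X̄ = (442 + 545 + 451 + 454 + 495 + 507 + 450 + 416 + 422 + 501 + 550 + 469 + 449 + 446 + 480 + 418 + 410) / 17 = 465.0000
Moving ranges: 103, 94, 3, 41, 12, 57, 34, 6, 79, 49, 81, 20, 3, 34, 62, 8; M̄R̄ = 686.0000 / 16 = 42.8750
UCL = X̄ + 3·M̄R̄/d₂ = 465.0000 + 3 × 42.8750 / 1.128 = 579.0293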